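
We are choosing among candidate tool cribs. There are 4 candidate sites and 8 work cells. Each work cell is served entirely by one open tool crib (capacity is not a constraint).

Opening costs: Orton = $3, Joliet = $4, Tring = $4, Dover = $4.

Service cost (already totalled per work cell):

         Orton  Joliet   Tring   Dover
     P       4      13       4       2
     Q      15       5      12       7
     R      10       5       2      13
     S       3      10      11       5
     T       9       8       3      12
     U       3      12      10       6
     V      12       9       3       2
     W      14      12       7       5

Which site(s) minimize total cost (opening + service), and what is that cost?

For any fixed open set, each work cell goes to its cheapest open site; total = fixed + service.
{Orton, Tring, Dover}: P→Dover 2, Q→Dover 7, R→Tring 2, S→Orton 3, T→Tring 3, U→Orton 3, V→Dover 2, W→Dover 5. Service 27; fixed 11; total 38.
{Orton, Joliet, Tring, Dover}: P→Dover 2, Q→Joliet 5, R→Tring 2, S→Orton 3, T→Tring 3, U→Orton 3, V→Dover 2, W→Dover 5. Service 25; fixed 15; total 40.
{Tring, Dover}: service 32 + fixed 8 = 40
{Orton}: P→Orton 4, Q→Orton 15, R→Orton 10, S→Orton 3, T→Orton 9, U→Orton 3, V→Orton 12, W→Orton 14. Service 70; fixed 3; total 73.
No other subset beats 38.

Open Orton, Tring and Dover; minimum total cost 38.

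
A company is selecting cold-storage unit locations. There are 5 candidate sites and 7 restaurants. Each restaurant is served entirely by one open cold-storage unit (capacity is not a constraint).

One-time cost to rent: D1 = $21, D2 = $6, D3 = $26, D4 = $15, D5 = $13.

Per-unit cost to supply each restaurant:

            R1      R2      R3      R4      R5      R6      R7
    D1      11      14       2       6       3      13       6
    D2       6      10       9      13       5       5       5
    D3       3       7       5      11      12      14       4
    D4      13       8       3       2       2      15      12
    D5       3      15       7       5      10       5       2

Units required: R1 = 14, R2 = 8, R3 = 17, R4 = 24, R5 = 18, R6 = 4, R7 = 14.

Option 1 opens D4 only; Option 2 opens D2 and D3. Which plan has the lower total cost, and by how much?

Option 1: {D4}: R1→D4 13·14=182, R2→D4 8·8=64, R3→D4 3·17=51, R4→D4 2·24=48, R5→D4 2·18=36, R6→D4 15·4=60, R7→D4 12·14=168. Service 609; fixed 15; total 624.
Option 2: {D2, D3}: R1→D3 3·14=42, R2→D3 7·8=56, R3→D3 5·17=85, R4→D3 11·24=264, R5→D2 5·18=90, R6→D2 5·4=20, R7→D3 4·14=56. Service 613; fixed 32; total 645.
Difference: |624 − 645| = 21.

Option 1 is cheaper by 21.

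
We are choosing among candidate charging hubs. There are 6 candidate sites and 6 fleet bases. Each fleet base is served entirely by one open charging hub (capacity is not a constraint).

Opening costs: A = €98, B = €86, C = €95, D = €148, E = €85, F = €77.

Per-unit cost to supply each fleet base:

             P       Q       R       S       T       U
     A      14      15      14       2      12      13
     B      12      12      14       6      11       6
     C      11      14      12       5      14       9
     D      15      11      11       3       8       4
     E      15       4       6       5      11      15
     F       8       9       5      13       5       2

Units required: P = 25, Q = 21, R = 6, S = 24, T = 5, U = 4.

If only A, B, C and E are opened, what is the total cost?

Each fleet base is assigned to its cheapest site among the open ones.
{A, B, C, E}: P→C 11·25=275, Q→E 4·21=84, R→E 6·6=36, S→A 2·24=48, T→B 11·5=55, U→B 6·4=24. Service 522; fixed 364; total 886.

Total cost: 886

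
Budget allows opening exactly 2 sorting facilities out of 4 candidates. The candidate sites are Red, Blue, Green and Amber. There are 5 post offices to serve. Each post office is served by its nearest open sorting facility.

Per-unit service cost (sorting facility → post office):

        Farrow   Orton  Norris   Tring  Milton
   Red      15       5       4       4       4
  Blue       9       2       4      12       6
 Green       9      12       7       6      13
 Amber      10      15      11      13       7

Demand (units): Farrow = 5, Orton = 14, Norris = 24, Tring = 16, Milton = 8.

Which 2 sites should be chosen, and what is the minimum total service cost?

With exactly 2 open, each post office uses its cheapest among the chosen.
{Red, Blue}: Farrow→Blue 9·5=45, Orton→Blue 2·14=28, Norris→Red 4·24=96, Tring→Red 4·16=64, Milton→Red 4·8=32. Service cost 265.
{Red, Green}: service cost 307
{Red, Amber}: service cost 312
Among all 6 size-2 choices, {Red, Blue} is lowest.

Choose Red and Blue; total service cost 265.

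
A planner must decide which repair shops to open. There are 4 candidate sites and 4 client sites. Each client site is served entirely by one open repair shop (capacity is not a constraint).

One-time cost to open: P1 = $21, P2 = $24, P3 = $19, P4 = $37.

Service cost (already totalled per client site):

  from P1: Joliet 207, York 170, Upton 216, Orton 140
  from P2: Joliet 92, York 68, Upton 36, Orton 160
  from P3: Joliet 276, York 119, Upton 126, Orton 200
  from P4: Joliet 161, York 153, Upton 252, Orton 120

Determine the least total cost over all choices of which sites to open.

For any fixed open set, each client site goes to its cheapest open site; total = fixed + service.
{P2, P4}: Joliet→P2 92, York→P2 68, Upton→P2 36, Orton→P4 120. Service 316; fixed 61; total 377.
{P2}: service 356 + fixed 24 = 380
{P1, P2}: service 336 + fixed 45 = 381
{P1, P2, P3, P4}: service 316 + fixed 101 = 417
No other subset beats 377.

Minimum total cost: 377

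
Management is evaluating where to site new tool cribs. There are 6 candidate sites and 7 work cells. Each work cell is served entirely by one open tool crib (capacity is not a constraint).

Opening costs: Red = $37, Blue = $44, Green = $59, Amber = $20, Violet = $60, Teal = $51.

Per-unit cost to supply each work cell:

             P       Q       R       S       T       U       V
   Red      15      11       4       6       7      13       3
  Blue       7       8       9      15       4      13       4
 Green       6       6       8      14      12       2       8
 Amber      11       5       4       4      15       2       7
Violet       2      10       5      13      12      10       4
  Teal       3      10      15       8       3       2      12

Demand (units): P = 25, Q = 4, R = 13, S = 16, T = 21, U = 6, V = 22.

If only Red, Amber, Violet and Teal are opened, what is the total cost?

Each work cell is assigned to its cheapest site among the open ones.
{Red, Amber, Violet, Teal}: P→Violet 2·25=50, Q→Amber 5·4=20, R→Red 4·13=52, S→Amber 4·16=64, T→Teal 3·21=63, U→Amber 2·6=12, V→Red 3·22=66. Service 327; fixed 168; total 495.

Total cost: 495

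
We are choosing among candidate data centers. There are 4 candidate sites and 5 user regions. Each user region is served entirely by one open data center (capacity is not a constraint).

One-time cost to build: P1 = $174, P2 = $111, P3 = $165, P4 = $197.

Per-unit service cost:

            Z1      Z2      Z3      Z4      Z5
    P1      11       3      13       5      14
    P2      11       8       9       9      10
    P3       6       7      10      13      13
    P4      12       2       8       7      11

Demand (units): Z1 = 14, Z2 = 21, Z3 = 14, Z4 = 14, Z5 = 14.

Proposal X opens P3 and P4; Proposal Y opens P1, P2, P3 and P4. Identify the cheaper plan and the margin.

Proposal X: {P3, P4}: Z1→P3 6·14=84, Z2→P4 2·21=42, Z3→P4 8·14=112, Z4→P4 7·14=98, Z5→P4 11·14=154. Service 490; fixed 362; total 852.
Proposal Y: {P1, P2, P3, P4}: Z1→P3 6·14=84, Z2→P4 2·21=42, Z3→P4 8·14=112, Z4→P1 5·14=70, Z5→P2 10·14=140. Service 448; fixed 647; total 1095.
Difference: |852 − 1095| = 243.

Proposal X is cheaper by 243.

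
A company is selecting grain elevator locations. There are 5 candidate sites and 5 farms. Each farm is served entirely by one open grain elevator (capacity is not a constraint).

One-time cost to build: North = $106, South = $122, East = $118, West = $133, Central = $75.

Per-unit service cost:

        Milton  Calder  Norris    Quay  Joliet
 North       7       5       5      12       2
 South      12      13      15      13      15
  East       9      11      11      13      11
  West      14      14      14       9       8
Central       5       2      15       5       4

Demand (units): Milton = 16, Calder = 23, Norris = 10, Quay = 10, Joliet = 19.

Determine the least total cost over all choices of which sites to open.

Minimum total cost: 445

For any fixed open set, each farm goes to its cheapest open site; total = fixed + service.
{North, Central}: Milton→Central 5·16=80, Calder→Central 2·23=46, Norris→North 5·10=50, Quay→Central 5·10=50, Joliet→North 2·19=38. Service 264; fixed 181; total 445.
{Central}: Milton→Central 5·16=80, Calder→Central 2·23=46, Norris→Central 15·10=150, Quay→Central 5·10=50, Joliet→Central 4·19=76. Service 402; fixed 75; total 477.
{North}: service 435 + fixed 106 = 541
{North, South, East, West, Central}: Milton→Central 5·16=80, Calder→Central 2·23=46, Norris→North 5·10=50, Quay→Central 5·10=50, Joliet→North 2·19=38. Service 264; fixed 554; total 818.
No other subset beats 445.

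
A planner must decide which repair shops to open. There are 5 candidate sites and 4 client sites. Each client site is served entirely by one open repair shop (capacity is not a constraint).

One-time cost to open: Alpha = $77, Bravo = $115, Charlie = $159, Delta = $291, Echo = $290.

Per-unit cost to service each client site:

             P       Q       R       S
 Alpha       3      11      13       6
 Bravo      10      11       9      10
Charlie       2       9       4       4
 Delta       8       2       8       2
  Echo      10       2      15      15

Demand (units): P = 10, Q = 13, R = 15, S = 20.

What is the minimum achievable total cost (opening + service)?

For any fixed open set, each client site goes to its cheapest open site; total = fixed + service.
{Charlie}: P→Charlie 2·10=20, Q→Charlie 9·13=117, R→Charlie 4·15=60, S→Charlie 4·20=80. Service 277; fixed 159; total 436.
{Alpha, Charlie}: service 277 + fixed 236 = 513
{Bravo, Charlie}: P→Charlie 2·10=20, Q→Charlie 9·13=117, R→Charlie 4·15=60, S→Charlie 4·20=80. Service 277; fixed 274; total 551.
{Alpha, Bravo, Charlie, Delta, Echo}: service 146 + fixed 932 = 1078
No other subset beats 436.

Minimum total cost: 436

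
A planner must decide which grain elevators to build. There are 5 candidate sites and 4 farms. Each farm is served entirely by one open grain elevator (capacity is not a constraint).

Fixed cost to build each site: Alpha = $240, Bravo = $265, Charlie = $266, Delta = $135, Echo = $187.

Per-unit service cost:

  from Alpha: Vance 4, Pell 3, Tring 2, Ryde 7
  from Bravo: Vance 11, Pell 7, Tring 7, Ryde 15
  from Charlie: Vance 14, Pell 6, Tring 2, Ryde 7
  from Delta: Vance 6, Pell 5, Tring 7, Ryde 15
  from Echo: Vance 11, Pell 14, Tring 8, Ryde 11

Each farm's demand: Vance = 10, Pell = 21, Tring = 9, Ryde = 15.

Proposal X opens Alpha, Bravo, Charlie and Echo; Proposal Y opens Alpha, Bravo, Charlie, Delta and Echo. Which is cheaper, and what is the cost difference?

Proposal X: {Alpha, Bravo, Charlie, Echo}: Vance→Alpha 4·10=40, Pell→Alpha 3·21=63, Tring→Alpha 2·9=18, Ryde→Alpha 7·15=105. Service 226; fixed 958; total 1184.
Proposal Y: {Alpha, Bravo, Charlie, Delta, Echo}: Vance→Alpha 4·10=40, Pell→Alpha 3·21=63, Tring→Alpha 2·9=18, Ryde→Alpha 7·15=105. Service 226; fixed 1093; total 1319.
Difference: |1184 − 1319| = 135.

Proposal X is cheaper by 135.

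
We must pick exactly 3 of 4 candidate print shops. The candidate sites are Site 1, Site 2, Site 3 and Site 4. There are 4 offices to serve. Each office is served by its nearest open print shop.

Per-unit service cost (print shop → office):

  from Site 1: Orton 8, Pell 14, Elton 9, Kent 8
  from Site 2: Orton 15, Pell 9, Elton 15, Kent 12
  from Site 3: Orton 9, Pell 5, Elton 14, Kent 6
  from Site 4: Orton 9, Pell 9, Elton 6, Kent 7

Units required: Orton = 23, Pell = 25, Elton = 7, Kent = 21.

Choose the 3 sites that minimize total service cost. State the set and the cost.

Choose Site 1, Site 3 and Site 4; total service cost 477.

With exactly 3 open, each office uses its cheapest among the chosen.
{Site 1, Site 3, Site 4}: Orton→Site 1 8·23=184, Pell→Site 3 5·25=125, Elton→Site 4 6·7=42, Kent→Site 3 6·21=126. Service cost 477.
{Site 1, Site 2, Site 3}: service cost 498
{Site 2, Site 3, Site 4}: service cost 500
Among all 4 size-3 choices, {Site 1, Site 3, Site 4} is lowest.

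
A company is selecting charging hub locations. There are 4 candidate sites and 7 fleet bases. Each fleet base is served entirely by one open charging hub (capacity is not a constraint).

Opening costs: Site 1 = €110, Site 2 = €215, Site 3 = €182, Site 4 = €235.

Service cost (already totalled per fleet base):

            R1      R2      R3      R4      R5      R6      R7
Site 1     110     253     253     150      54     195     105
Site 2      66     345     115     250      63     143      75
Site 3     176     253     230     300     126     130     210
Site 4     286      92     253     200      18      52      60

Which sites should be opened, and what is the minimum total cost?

For any fixed open set, each fleet base goes to its cheapest open site; total = fixed + service.
{Site 2, Site 4}: R1→Site 2 66, R2→Site 4 92, R3→Site 2 115, R4→Site 4 200, R5→Site 4 18, R6→Site 4 52, R7→Site 4 60. Service 603; fixed 450; total 1053.
{Site 1, Site 4}: service 735 + fixed 345 = 1080
{Site 1, Site 2, Site 4}: R1→Site 2 66, R2→Site 4 92, R3→Site 2 115, R4→Site 1 150, R5→Site 4 18, R6→Site 4 52, R7→Site 4 60. Service 553; fixed 560; total 1113.
{Site 1, Site 2, Site 3, Site 4}: service 553 + fixed 742 = 1295
No other subset beats 1053.

Open Site 2 and Site 4; minimum total cost 1053.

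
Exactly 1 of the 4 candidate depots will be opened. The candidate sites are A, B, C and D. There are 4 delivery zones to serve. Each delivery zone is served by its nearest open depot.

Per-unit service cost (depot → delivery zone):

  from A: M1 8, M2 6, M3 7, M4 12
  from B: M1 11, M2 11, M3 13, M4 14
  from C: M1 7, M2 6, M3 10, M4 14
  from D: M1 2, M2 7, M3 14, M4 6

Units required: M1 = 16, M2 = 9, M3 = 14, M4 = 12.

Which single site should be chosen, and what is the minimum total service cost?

With exactly 1 open, each delivery zone uses its cheapest among the chosen.
{D}: M1→D 2·16=32, M2→D 7·9=63, M3→D 14·14=196, M4→D 6·12=72. Service cost 363.
{A}: service cost 424
{C}: service cost 474
Among all 4 size-1 choices, {D} is lowest.

Choose D only; total service cost 363.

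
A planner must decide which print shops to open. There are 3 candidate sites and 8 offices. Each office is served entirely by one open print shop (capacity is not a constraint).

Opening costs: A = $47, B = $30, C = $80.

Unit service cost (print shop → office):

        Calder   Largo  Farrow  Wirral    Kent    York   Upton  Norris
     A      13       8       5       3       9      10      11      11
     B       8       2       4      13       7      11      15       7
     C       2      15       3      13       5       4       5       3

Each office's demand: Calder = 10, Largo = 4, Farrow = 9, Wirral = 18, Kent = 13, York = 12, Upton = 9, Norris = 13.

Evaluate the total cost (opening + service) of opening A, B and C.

Total cost: 463

Each office is assigned to its cheapest site among the open ones.
{A, B, C}: Calder→C 2·10=20, Largo→B 2·4=8, Farrow→C 3·9=27, Wirral→A 3·18=54, Kent→C 5·13=65, York→C 4·12=48, Upton→C 5·9=45, Norris→C 3·13=39. Service 306; fixed 157; total 463.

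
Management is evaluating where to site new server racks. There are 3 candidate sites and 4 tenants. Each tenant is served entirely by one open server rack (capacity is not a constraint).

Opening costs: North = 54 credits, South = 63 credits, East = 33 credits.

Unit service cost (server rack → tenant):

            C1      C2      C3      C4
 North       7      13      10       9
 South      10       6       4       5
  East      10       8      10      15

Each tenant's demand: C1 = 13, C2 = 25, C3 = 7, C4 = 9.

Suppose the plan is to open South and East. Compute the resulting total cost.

Each tenant is assigned to its cheapest site among the open ones.
{South, East}: C1→South 10·13=130, C2→South 6·25=150, C3→South 4·7=28, C4→South 5·9=45. Service 353; fixed 96; total 449.

Total cost: 449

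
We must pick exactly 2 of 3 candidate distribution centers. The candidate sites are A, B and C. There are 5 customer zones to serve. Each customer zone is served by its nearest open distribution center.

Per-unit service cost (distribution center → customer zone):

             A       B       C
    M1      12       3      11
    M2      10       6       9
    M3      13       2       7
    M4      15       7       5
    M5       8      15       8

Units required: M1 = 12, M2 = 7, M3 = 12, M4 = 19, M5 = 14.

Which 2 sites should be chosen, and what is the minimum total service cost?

With exactly 2 open, each customer zone uses its cheapest among the chosen.
{B, C}: M1→B 3·12=36, M2→B 6·7=42, M3→B 2·12=24, M4→C 5·19=95, M5→C 8·14=112. Service cost 309.
{A, B}: service cost 347
{A, C}: service cost 486
Among all 3 size-2 choices, {B, C} is lowest.

Choose B and C; total service cost 309.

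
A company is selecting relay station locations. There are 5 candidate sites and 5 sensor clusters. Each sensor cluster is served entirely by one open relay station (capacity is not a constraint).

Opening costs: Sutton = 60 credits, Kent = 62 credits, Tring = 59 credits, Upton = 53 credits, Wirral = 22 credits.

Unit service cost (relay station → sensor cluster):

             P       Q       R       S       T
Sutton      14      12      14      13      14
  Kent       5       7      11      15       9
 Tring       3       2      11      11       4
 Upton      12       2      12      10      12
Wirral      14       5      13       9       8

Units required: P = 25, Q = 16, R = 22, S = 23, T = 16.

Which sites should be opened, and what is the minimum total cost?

Open Tring and Wirral; minimum total cost 701.

For any fixed open set, each sensor cluster goes to its cheapest open site; total = fixed + service.
{Tring, Wirral}: P→Tring 3·25=75, Q→Tring 2·16=32, R→Tring 11·22=242, S→Wirral 9·23=207, T→Tring 4·16=64. Service 620; fixed 81; total 701.
{Tring}: P→Tring 3·25=75, Q→Tring 2·16=32, R→Tring 11·22=242, S→Tring 11·23=253, T→Tring 4·16=64. Service 666; fixed 59; total 725.
{Tring, Upton, Wirral}: P→Tring 3·25=75, Q→Tring 2·16=32, R→Tring 11·22=242, S→Wirral 9·23=207, T→Tring 4·16=64. Service 620; fixed 134; total 754.
{Sutton, Kent, Tring, Upton, Wirral}: P→Tring 3·25=75, Q→Tring 2·16=32, R→Kent 11·22=242, S→Wirral 9·23=207, T→Tring 4·16=64. Service 620; fixed 256; total 876.
No other subset beats 701.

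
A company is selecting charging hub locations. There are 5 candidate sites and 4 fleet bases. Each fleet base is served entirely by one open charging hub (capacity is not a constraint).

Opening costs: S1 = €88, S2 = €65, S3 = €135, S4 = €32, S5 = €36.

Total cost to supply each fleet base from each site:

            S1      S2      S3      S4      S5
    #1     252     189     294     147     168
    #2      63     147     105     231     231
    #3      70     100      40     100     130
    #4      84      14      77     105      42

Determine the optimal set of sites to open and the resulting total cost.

Open S1 and S5; minimum total cost 467.

For any fixed open set, each fleet base goes to its cheapest open site; total = fixed + service.
{S1, S5}: #1→S5 168, #2→S1 63, #3→S1 70, #4→S5 42. Service 343; fixed 124; total 467.
{S1, S4, S5}: #1→S4 147, #2→S1 63, #3→S1 70, #4→S5 42. Service 322; fixed 156; total 478.
{S1, S2, S4}: service 294 + fixed 185 = 479
{S1, S2, S3, S4, S5}: #1→S4 147, #2→S1 63, #3→S3 40, #4→S2 14. Service 264; fixed 356; total 620.
No other subset beats 467.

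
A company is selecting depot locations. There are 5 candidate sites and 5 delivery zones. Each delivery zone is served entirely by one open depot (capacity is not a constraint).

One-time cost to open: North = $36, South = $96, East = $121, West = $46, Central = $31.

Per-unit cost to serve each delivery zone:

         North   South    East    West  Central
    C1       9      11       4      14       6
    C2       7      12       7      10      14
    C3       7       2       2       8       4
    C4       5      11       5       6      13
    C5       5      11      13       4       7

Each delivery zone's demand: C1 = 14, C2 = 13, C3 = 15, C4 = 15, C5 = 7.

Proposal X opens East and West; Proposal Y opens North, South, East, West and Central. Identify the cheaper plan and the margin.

Proposal X: {East, West}: C1→East 4·14=56, C2→East 7·13=91, C3→East 2·15=30, C4→East 5·15=75, C5→West 4·7=28. Service 280; fixed 167; total 447.
Proposal Y: {North, South, East, West, Central}: C1→East 4·14=56, C2→North 7·13=91, C3→South 2·15=30, C4→North 5·15=75, C5→West 4·7=28. Service 280; fixed 330; total 610.
Difference: |447 − 610| = 163.

Proposal X is cheaper by 163.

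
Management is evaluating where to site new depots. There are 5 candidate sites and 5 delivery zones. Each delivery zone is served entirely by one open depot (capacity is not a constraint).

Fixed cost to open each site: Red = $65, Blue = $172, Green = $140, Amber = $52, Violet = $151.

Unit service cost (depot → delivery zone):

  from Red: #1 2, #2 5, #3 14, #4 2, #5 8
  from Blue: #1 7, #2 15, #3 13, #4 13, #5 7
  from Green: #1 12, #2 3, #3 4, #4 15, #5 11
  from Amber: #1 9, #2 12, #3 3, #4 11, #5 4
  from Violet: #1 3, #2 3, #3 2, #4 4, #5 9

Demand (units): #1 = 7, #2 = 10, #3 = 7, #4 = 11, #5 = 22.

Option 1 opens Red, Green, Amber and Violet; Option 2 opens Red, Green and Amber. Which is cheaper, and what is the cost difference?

Option 1: {Red, Green, Amber, Violet}: #1→Red 2·7=14, #2→Green 3·10=30, #3→Violet 2·7=14, #4→Red 2·11=22, #5→Amber 4·22=88. Service 168; fixed 408; total 576.
Option 2: {Red, Green, Amber}: #1→Red 2·7=14, #2→Green 3·10=30, #3→Amber 3·7=21, #4→Red 2·11=22, #5→Amber 4·22=88. Service 175; fixed 257; total 432.
Difference: |576 − 432| = 144.

Option 2 is cheaper by 144.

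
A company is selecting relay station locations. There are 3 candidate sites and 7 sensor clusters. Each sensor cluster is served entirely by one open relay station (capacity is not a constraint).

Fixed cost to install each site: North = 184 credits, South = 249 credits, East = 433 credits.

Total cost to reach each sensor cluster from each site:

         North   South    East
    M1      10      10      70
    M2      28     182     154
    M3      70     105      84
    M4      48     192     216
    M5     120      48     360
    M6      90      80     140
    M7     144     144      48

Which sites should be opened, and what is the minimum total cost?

For any fixed open set, each sensor cluster goes to its cheapest open site; total = fixed + service.
{North}: M1→North 10, M2→North 28, M3→North 70, M4→North 48, M5→North 120, M6→North 90, M7→North 144. Service 510; fixed 184; total 694.
{North, South}: service 428 + fixed 433 = 861
{South}: M1→South 10, M2→South 182, M3→South 105, M4→South 192, M5→South 48, M6→South 80, M7→South 144. Service 761; fixed 249; total 1010.
{North, South, East}: M1→North 10, M2→North 28, M3→North 70, M4→North 48, M5→South 48, M6→South 80, M7→East 48. Service 332; fixed 866; total 1198.
(All 7 nonempty subsets were checked; North only is lowest.)

Open North only; minimum total cost 694.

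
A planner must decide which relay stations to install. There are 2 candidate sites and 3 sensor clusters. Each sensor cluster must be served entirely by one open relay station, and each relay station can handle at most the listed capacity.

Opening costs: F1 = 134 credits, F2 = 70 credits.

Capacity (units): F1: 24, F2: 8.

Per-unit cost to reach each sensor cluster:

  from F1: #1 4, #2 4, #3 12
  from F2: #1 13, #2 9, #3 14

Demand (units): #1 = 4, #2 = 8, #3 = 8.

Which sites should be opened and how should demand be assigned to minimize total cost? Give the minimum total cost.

Minimum total cost: 278

Open {F1}: #1→F1 4·4=16, #2→F1 4·8=32, #3→F1 12·8=96.
Loads: F1 carries 20/24. Service 144; fixed 134; total 278.
Next best feasible plan costs 348.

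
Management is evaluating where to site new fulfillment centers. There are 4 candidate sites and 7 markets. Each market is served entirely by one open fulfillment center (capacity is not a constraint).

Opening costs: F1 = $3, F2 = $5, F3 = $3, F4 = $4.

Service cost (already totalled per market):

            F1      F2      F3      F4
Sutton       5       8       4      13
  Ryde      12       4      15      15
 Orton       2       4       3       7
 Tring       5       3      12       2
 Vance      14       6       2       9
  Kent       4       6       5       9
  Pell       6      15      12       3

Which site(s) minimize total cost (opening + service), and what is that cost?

For any fixed open set, each market goes to its cheapest open site; total = fixed + service.
{F2, F3, F4}: Sutton→F3 4, Ryde→F2 4, Orton→F3 3, Tring→F4 2, Vance→F3 2, Kent→F3 5, Pell→F4 3. Service 23; fixed 12; total 35.
{F1, F2, F3}: service 25 + fixed 11 = 36
{F1, F2, F3, F4}: service 21 + fixed 15 = 36
{F1}: service 48 + fixed 3 = 51
(All 15 nonempty subsets were checked; F2, F3 and F4 is lowest.)

Open F2, F3 and F4; minimum total cost 35.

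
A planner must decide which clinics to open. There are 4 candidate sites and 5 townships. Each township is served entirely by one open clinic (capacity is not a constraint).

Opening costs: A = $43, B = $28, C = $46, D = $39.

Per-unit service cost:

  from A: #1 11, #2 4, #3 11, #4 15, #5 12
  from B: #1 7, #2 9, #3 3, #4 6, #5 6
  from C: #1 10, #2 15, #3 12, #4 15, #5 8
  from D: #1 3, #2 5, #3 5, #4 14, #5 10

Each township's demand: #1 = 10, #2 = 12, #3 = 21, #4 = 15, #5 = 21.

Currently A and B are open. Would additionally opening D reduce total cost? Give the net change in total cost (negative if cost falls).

Yes — net change −1 (cost falls by 1).

Current service cost with {A, B}: 397.
Adding D: each township re-picks its cheapest; new service cost 357, saving 40.
Extra fixed cost: 39. Net change = 39 − 40 = -1.
(Totals: 468 → 467.)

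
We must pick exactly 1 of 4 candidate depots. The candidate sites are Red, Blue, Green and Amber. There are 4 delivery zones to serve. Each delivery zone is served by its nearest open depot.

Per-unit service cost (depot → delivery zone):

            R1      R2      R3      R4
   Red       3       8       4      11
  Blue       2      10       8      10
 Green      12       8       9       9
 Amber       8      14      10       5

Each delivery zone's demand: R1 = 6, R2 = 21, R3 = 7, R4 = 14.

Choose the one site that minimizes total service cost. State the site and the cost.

Choose Red only; total service cost 368.

With exactly 1 open, each delivery zone uses its cheapest among the chosen.
{Red}: R1→Red 3·6=18, R2→Red 8·21=168, R3→Red 4·7=28, R4→Red 11·14=154. Service cost 368.
{Blue}: service cost 418
{Green}: service cost 429
Among all 4 size-1 choices, {Red} is lowest.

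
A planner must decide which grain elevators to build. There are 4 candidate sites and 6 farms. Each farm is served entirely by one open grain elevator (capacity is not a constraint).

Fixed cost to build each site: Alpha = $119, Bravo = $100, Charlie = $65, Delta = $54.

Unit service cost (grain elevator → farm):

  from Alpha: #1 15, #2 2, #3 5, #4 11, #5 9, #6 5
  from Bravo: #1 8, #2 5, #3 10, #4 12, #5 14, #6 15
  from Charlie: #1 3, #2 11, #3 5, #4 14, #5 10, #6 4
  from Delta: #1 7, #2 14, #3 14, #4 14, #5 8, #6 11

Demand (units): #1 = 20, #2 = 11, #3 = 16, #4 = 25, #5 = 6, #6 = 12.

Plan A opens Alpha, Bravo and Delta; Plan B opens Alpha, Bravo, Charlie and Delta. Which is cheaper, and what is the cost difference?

Plan B is cheaper by 27.

Plan A: {Alpha, Bravo, Delta}: #1→Delta 7·20=140, #2→Alpha 2·11=22, #3→Alpha 5·16=80, #4→Alpha 11·25=275, #5→Delta 8·6=48, #6→Alpha 5·12=60. Service 625; fixed 273; total 898.
Plan B: {Alpha, Bravo, Charlie, Delta}: #1→Charlie 3·20=60, #2→Alpha 2·11=22, #3→Alpha 5·16=80, #4→Alpha 11·25=275, #5→Delta 8·6=48, #6→Charlie 4·12=48. Service 533; fixed 338; total 871.
Difference: |898 − 871| = 27.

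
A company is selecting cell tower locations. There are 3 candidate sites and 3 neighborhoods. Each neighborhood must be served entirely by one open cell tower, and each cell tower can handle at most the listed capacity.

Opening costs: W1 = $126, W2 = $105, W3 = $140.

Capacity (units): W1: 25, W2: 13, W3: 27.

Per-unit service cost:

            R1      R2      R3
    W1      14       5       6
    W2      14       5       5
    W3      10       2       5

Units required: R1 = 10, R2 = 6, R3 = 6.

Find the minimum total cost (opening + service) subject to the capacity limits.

Minimum total cost: 282

Open {W3}: R1→W3 10·10=100, R2→W3 2·6=12, R3→W3 5·6=30.
Loads: W3 carries 22/27. Service 142; fixed 140; total 282.
Next best feasible plan costs 332.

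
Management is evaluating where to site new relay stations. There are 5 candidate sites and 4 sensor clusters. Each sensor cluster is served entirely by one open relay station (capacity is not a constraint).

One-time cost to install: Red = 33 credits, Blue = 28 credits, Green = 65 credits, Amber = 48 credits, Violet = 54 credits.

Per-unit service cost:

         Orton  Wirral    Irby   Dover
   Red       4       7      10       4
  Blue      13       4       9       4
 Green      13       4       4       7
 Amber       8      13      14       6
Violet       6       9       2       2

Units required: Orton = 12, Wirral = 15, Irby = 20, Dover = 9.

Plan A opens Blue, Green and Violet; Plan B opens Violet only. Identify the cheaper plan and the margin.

Plan B is cheaper by 18.

Plan A: {Blue, Green, Violet}: Orton→Violet 6·12=72, Wirral→Blue 4·15=60, Irby→Violet 2·20=40, Dover→Violet 2·9=18. Service 190; fixed 147; total 337.
Plan B: {Violet}: Orton→Violet 6·12=72, Wirral→Violet 9·15=135, Irby→Violet 2·20=40, Dover→Violet 2·9=18. Service 265; fixed 54; total 319.
Difference: |337 − 319| = 18.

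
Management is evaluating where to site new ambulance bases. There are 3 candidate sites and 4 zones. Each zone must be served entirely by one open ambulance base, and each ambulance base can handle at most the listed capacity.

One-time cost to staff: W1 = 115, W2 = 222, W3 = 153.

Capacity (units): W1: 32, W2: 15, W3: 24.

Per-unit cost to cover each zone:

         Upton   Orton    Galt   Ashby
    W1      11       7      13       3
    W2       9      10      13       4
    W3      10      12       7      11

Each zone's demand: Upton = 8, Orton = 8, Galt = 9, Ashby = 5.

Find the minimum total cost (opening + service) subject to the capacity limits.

Open {W1}: Upton→W1 11·8=88, Orton→W1 7·8=56, Galt→W1 13·9=117, Ashby→W1 3·5=15.
Loads: W1 carries 30/32. Service 276; fixed 115; total 391.
Next best feasible plan costs 482.

Minimum total cost: 391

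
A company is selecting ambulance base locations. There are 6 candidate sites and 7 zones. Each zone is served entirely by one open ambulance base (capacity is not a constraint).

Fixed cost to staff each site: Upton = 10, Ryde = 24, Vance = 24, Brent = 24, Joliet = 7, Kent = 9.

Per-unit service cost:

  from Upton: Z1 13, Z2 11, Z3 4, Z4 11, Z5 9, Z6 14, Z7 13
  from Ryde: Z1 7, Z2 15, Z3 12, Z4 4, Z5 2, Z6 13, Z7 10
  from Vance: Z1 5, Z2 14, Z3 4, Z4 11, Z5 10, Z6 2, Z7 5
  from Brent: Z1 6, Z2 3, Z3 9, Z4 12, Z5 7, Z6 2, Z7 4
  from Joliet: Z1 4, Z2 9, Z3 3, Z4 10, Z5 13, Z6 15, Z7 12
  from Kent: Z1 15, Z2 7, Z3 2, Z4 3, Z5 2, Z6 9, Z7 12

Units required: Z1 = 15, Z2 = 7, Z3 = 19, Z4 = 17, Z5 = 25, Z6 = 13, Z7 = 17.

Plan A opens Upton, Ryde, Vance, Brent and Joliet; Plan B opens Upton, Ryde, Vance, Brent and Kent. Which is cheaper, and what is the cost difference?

Plan B is cheaper by 19.

Plan A: {Upton, Ryde, Vance, Brent, Joliet}: Z1→Joliet 4·15=60, Z2→Brent 3·7=21, Z3→Joliet 3·19=57, Z4→Ryde 4·17=68, Z5→Ryde 2·25=50, Z6→Vance 2·13=26, Z7→Brent 4·17=68. Service 350; fixed 89; total 439.
Plan B: {Upton, Ryde, Vance, Brent, Kent}: Z1→Vance 5·15=75, Z2→Brent 3·7=21, Z3→Kent 2·19=38, Z4→Kent 3·17=51, Z5→Ryde 2·25=50, Z6→Vance 2·13=26, Z7→Brent 4·17=68. Service 329; fixed 91; total 420.
Difference: |439 − 420| = 19.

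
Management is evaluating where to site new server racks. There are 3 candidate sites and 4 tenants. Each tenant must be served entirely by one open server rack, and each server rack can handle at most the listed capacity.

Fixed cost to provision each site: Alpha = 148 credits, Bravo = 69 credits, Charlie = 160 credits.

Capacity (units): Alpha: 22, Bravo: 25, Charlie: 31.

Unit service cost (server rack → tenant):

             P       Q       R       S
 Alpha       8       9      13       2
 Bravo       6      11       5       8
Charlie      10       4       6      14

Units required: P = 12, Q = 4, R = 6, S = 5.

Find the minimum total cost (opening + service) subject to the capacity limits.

Minimum total cost: 365

Open {Alpha, Bravo}: P→Bravo 6·12=72, Q→Alpha 9·4=36, R→Bravo 5·6=30, S→Alpha 2·5=10.
Loads: Alpha carries 9/22, Bravo carries 18/25. Service 148; fixed 217; total 365.
Next best feasible plan costs 373.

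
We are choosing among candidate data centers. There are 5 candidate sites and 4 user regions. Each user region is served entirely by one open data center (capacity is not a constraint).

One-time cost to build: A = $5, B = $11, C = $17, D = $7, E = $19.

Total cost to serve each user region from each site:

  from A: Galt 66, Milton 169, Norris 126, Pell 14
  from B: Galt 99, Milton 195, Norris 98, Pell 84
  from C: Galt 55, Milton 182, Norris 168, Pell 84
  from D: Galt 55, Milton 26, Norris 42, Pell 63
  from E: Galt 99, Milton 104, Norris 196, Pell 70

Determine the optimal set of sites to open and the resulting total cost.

Open A and D; minimum total cost 149.

For any fixed open set, each user region goes to its cheapest open site; total = fixed + service.
{A, D}: Galt→D 55, Milton→D 26, Norris→D 42, Pell→A 14. Service 137; fixed 12; total 149.
{A, B, D}: Galt→D 55, Milton→D 26, Norris→D 42, Pell→A 14. Service 137; fixed 23; total 160.
{A, C, D}: service 137 + fixed 29 = 166
{A, B, C, D, E}: service 137 + fixed 59 = 196
No other subset beats 149.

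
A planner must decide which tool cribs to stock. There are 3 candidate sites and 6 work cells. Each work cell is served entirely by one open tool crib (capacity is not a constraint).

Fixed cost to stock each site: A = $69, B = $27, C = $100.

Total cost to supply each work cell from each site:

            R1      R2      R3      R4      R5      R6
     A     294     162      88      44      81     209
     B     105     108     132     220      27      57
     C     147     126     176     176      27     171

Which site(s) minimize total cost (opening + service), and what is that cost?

Open A and B; minimum total cost 525.

For any fixed open set, each work cell goes to its cheapest open site; total = fixed + service.
{A, B}: R1→B 105, R2→B 108, R3→A 88, R4→A 44, R5→B 27, R6→B 57. Service 429; fixed 96; total 525.
{A, B, C}: service 429 + fixed 196 = 625
{B}: service 649 + fixed 27 = 676
No other subset beats 525.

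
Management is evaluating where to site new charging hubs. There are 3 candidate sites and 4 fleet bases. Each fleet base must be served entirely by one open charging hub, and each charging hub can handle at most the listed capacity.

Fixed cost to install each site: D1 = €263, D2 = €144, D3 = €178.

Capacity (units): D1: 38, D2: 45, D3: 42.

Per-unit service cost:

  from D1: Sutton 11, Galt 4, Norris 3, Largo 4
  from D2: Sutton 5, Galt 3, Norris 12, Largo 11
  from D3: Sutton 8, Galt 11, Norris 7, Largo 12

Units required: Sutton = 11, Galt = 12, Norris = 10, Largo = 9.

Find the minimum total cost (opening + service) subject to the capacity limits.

Open {D2}: Sutton→D2 5·11=55, Galt→D2 3·12=36, Norris→D2 12·10=120, Largo→D2 11·9=99.
Loads: D2 carries 42/45. Service 310; fixed 144; total 454.
Next best feasible plan costs 564.

Minimum total cost: 454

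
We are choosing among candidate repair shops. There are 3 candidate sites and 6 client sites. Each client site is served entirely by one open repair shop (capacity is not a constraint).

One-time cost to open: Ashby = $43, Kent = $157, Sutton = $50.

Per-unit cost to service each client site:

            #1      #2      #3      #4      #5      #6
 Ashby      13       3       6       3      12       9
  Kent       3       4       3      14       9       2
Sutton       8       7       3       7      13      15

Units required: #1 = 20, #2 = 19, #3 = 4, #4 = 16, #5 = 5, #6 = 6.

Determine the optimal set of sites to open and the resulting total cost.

For any fixed open set, each client site goes to its cheapest open site; total = fixed + service.
{Ashby, Kent}: #1→Kent 3·20=60, #2→Ashby 3·19=57, #3→Kent 3·4=12, #4→Ashby 3·16=48, #5→Kent 9·5=45, #6→Kent 2·6=12. Service 234; fixed 200; total 434.
{Ashby, Kent, Sutton}: service 234 + fixed 250 = 484
{Ashby, Sutton}: #1→Sutton 8·20=160, #2→Ashby 3·19=57, #3→Sutton 3·4=12, #4→Ashby 3·16=48, #5→Ashby 12·5=60, #6→Ashby 9·6=54. Service 391; fixed 93; total 484.
{Ashby}: service 503 + fixed 43 = 546
(All 7 nonempty subsets were checked; Ashby and Kent is lowest.)

Open Ashby and Kent; minimum total cost 434.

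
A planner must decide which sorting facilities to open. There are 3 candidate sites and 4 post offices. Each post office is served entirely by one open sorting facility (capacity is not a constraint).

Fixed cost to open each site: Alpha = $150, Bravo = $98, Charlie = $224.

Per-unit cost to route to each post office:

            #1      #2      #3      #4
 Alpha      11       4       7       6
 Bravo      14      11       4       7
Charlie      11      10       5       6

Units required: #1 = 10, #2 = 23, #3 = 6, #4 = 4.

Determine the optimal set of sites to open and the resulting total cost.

For any fixed open set, each post office goes to its cheapest open site; total = fixed + service.
{Alpha}: #1→Alpha 11·10=110, #2→Alpha 4·23=92, #3→Alpha 7·6=42, #4→Alpha 6·4=24. Service 268; fixed 150; total 418.
{Alpha, Bravo}: service 250 + fixed 248 = 498
{Bravo}: service 445 + fixed 98 = 543
{Alpha, Bravo, Charlie}: service 250 + fixed 472 = 722
(All 7 nonempty subsets were checked; Alpha only is lowest.)

Open Alpha only; minimum total cost 418.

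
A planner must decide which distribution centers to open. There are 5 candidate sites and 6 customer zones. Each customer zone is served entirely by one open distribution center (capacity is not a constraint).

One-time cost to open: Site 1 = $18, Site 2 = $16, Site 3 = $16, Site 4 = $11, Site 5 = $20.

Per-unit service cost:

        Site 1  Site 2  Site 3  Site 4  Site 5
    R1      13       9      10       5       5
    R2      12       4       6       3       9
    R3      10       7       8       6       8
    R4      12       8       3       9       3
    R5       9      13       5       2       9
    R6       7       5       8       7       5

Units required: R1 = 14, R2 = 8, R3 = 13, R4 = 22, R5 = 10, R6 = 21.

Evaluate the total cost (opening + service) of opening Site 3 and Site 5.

Total cost: 479

Each customer zone is assigned to its cheapest site among the open ones.
{Site 3, Site 5}: R1→Site 5 5·14=70, R2→Site 3 6·8=48, R3→Site 3 8·13=104, R4→Site 3 3·22=66, R5→Site 3 5·10=50, R6→Site 5 5·21=105. Service 443; fixed 36; total 479.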